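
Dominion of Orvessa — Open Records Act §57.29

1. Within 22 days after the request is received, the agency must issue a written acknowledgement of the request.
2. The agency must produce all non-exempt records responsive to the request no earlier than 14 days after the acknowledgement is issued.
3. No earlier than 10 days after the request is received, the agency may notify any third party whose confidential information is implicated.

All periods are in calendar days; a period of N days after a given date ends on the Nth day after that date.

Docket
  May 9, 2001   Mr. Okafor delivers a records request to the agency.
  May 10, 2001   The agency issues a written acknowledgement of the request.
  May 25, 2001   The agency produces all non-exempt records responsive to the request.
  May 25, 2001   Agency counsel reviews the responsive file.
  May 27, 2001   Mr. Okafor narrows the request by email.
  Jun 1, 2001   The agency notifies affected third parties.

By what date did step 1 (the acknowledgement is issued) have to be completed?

May 31, 2001

Step 1 runs from May 9, 2001, when the request is received. 22 days after May 9, 2001 is May 31, 2001.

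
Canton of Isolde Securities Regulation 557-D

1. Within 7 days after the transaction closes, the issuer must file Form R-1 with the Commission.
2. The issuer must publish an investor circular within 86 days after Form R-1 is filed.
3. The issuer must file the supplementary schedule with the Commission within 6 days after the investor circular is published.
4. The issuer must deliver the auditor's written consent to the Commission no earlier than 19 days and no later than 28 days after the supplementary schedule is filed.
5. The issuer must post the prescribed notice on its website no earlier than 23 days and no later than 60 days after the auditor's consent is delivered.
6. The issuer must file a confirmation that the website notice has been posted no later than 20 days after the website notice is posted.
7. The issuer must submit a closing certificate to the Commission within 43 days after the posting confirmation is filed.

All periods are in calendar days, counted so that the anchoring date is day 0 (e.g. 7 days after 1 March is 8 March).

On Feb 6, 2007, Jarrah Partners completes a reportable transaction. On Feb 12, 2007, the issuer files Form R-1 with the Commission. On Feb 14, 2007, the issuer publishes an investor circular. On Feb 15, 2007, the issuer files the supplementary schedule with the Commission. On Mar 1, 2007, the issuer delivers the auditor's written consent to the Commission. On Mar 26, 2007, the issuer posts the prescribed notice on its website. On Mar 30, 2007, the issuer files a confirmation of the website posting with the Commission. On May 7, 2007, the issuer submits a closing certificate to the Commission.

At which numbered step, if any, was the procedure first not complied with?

Step 4

Step 1 — counting 7 days from Feb 6, 2007 (when the transaction closes) gives a deadline of Feb 13, 2007; done Feb 12, 2007 — timely.
Step 2 — counting 86 days from Feb 12, 2007 (when Form R-1 is filed) gives a deadline of May 9, 2007; Feb 14, 2007 is within that limit.
Step 3 — counting 6 days from Feb 14, 2007 (when the investor circular is published) gives a deadline of Feb 20, 2007; Feb 15, 2007 is within that limit.
Step 4 — 19 and 28 days from Feb 15, 2007 (when the supplementary schedule is filed) are Mar 6, 2007 and Mar 15, 2007 respectively; done Mar 1, 2007 — 5 days before the window opened.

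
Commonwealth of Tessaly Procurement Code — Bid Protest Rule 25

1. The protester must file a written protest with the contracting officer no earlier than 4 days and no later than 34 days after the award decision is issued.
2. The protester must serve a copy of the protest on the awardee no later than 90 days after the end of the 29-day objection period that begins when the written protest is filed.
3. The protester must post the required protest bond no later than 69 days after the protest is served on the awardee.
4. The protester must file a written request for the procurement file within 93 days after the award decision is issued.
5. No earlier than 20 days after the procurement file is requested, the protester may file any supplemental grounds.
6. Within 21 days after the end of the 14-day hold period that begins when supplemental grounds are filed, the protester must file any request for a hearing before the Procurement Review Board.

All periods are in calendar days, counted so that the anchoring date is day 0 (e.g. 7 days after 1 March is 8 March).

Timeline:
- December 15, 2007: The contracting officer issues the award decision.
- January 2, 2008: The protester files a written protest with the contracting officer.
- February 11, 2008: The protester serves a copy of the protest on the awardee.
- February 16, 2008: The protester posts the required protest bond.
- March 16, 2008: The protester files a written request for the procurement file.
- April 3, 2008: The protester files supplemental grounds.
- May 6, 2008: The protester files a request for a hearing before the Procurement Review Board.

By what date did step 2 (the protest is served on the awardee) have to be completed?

April 30, 2008

The written protest is filed on January 2, 2008; the 29-day objection period therefore ends January 31, 2008, and step 2 runs from that date. 90 days after January 31, 2008 is April 30, 2008.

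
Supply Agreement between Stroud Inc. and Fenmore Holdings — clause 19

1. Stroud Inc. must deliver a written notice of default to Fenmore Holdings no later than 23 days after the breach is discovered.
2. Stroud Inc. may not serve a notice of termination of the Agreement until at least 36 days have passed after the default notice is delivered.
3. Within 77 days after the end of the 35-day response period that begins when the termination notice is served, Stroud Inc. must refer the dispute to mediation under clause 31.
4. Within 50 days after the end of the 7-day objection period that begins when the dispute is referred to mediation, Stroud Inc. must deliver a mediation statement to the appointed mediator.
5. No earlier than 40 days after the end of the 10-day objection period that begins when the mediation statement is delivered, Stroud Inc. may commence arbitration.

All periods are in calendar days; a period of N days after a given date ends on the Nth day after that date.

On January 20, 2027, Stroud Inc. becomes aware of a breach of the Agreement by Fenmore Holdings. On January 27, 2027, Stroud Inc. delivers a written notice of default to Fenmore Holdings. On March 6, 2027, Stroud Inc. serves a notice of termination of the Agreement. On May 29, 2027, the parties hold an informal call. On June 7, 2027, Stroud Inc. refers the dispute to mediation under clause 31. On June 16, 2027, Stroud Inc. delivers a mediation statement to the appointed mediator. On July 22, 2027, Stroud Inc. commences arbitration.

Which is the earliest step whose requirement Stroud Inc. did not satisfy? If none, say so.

Step 5

Step 1 — counting 23 days from January 20, 2027 (when the breach is discovered) gives a deadline of February 12, 2027; completed January 27, 2027, before the deadline.
Step 2 — must wait 36 days from January 27, 2027 (when the default notice is delivered), so not before March 4, 2027; done March 6, 2027 — permitted.
Step 3 — counting 77 days from April 10, 2027 (end of the 35-day response period, which began when the termination notice is served on March 6, 2027) gives a deadline of June 26, 2027; completed June 7, 2027, before the deadline.
Step 4 — counting 50 days from June 14, 2027 (end of the 7-day objection period, which began when the dispute is referred to mediation on June 7, 2027) gives a deadline of August 3, 2027; June 16, 2027 is within that limit.
Step 5 — must wait 40 days from June 26, 2027 (end of the 10-day objection period, which began when the mediation statement is delivered on June 16, 2027), so not before August 5, 2027; done July 22, 2027 — 14 days too early.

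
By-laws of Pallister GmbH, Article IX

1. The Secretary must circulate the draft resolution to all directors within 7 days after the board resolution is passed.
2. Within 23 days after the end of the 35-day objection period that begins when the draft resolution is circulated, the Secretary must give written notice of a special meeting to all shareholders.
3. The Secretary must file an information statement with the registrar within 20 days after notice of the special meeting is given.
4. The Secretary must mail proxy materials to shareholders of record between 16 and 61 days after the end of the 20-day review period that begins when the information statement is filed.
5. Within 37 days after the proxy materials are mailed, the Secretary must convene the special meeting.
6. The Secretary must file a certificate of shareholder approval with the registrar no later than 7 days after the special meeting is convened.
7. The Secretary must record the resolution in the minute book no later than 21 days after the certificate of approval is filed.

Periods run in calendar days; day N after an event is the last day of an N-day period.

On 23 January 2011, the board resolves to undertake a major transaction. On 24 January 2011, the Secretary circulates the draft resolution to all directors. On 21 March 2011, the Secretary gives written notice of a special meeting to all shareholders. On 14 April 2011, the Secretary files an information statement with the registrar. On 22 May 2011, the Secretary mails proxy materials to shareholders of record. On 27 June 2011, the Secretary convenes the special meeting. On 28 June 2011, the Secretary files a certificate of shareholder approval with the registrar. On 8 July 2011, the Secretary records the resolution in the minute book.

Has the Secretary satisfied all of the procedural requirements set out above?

(1) due by 23 January 2011 + 7 days = 30 January 2011; done 24 January 2011 — timely.
(2) due by 28 February 2011 + 23 days = 23 March 2011; completed 21 March 2011, before the deadline.
(3) due by 21 March 2011 + 20 days = 10 April 2011; 14 April 2011 misses that deadline by 4 days.
The procedure was therefore not followed at step 3.

No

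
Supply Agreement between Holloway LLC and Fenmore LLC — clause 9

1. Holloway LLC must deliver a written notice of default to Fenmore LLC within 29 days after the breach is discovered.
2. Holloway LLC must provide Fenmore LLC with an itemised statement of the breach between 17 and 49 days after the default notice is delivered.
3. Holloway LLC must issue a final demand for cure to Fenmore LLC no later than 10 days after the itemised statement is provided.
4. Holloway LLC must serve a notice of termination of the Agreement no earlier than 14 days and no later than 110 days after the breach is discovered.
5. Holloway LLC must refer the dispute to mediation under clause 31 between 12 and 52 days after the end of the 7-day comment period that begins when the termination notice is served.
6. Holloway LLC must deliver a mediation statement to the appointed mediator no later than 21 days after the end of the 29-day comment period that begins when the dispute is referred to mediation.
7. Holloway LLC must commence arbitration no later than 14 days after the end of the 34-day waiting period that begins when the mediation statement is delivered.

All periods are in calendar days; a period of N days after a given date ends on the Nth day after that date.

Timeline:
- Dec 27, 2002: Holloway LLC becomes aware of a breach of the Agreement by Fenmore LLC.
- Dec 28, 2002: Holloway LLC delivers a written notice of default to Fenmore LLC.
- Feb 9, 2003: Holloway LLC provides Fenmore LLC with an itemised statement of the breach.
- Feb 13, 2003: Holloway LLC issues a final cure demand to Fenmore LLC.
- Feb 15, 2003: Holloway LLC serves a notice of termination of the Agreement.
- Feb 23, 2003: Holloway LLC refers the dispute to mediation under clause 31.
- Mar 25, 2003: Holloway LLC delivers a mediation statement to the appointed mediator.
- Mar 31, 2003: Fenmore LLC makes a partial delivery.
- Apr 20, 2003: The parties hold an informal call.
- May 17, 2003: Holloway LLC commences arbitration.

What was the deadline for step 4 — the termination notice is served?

Step 4 runs from Dec 27, 2002, when the breach is discovered. The window is 14–110 days after Dec 27, 2002; it closes on Apr 16, 2003.

Apr 16, 2003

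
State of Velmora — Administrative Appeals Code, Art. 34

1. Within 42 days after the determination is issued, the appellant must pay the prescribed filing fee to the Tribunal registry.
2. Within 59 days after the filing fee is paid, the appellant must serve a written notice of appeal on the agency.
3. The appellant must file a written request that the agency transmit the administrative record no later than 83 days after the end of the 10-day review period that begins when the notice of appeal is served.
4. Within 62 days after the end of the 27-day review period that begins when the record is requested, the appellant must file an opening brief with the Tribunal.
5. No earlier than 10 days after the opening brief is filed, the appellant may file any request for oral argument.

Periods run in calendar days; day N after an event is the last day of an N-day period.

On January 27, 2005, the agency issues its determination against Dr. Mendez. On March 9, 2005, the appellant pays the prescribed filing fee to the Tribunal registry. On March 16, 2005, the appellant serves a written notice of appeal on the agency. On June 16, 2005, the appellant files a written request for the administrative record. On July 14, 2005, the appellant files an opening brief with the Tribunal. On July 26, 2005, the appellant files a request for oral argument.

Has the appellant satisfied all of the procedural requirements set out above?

Yes

Step 1 — counting 42 days from January 27, 2005 (when the determination is issued) gives a deadline of March 10, 2005; done March 9, 2005 — timely.
Step 2 — counting 59 days from March 9, 2005 (when the filing fee is paid) gives a deadline of May 7, 2005; done March 16, 2005 — timely.
Step 3 — counting 83 days from March 26, 2005 (end of the 10-day review period, which began when the notice of appeal is served on March 16, 2005) gives a deadline of June 17, 2005; June 16, 2005 is within that limit.
Step 4 — counting 62 days from July 13, 2005 (end of the 27-day review period, which began when the record is requested on June 16, 2005) gives a deadline of September 13, 2005; July 14, 2005 is within that limit.
Step 5 — must wait 10 days from July 14, 2005 (when the opening brief is filed), so not before July 24, 2005; July 26, 2005 is on or after that date.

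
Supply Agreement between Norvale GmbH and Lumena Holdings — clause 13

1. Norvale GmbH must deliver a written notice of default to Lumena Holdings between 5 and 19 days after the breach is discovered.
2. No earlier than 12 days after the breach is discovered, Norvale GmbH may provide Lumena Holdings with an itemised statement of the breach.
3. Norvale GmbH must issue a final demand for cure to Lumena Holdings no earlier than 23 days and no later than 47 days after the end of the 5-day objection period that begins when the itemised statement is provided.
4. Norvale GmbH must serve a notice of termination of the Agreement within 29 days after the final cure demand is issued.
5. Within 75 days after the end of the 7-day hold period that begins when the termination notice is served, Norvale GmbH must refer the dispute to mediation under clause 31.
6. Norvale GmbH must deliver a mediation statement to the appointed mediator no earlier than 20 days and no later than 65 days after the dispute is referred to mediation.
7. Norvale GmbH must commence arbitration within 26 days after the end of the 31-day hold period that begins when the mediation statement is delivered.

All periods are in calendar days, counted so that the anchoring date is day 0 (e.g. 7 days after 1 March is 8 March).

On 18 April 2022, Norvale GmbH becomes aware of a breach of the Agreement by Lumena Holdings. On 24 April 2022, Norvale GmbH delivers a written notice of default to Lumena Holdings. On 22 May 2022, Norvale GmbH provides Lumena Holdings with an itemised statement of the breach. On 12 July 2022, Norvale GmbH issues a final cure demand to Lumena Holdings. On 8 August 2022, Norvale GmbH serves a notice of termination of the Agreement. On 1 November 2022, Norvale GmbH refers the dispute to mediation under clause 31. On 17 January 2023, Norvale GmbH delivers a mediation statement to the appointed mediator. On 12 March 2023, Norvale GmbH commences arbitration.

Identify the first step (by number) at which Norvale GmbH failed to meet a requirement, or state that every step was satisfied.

Step 5

Step 1: the window is 5–19 days after 18 April 2022 (when the breach is discovered), so 23 April 2022 through 7 May 2022; 24 April 2022 falls inside that range.
Step 2: the earliest permitted date is 12 days after 18 April 2022 (when the breach is discovered), i.e. 30 April 2022; done 22 May 2022, after the minimum wait.
Step 3: the window is 23–47 days after 27 May 2022 (end of the 5-day objection period, which began when the itemised statement is provided on 22 May 2022), so 19 June 2022 through 13 July 2022; done 12 July 2022 — within the window.
Step 4: 29 days after 12 July 2022 (when the final cure demand is issued) is 10 August 2022; done 8 August 2022 — timely.
Step 5: 75 days after 15 August 2022 (end of the 7-day hold period, which began when the termination notice is served on 8 August 2022) is 29 October 2022; 1 November 2022 misses that deadline by 3 days.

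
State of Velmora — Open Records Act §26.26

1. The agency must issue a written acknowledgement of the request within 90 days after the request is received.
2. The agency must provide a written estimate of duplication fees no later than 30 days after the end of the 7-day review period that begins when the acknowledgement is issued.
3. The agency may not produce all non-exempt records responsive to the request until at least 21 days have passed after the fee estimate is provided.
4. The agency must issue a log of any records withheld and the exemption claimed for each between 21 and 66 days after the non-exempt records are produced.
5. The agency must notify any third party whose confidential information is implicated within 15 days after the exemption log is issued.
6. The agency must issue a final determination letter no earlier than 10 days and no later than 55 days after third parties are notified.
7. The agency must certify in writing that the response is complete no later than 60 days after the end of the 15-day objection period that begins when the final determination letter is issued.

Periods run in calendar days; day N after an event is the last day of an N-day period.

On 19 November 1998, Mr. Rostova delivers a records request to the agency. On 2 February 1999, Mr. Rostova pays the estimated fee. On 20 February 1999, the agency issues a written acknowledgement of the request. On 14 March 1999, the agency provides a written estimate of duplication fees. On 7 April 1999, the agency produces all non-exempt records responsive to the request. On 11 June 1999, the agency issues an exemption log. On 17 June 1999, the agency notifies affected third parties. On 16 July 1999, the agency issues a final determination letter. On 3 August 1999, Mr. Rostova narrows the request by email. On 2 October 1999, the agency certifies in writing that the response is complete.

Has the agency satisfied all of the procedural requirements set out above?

No

Step 1: 90 days after 19 November 1998 (when the request is received) is 17 February 1999; not done until 20 February 1999, 3 days after the deadline.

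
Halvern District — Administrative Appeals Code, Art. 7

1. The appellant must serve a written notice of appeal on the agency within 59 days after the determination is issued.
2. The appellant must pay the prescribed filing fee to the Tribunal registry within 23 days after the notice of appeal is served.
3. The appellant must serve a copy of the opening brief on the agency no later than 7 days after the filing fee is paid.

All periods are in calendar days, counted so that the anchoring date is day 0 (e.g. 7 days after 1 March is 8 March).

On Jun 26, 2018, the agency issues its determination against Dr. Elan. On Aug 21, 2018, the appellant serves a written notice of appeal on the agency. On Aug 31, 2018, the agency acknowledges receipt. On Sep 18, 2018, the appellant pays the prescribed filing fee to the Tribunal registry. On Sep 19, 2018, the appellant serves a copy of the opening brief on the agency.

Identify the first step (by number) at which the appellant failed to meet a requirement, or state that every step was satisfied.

Step 1 — counting 59 days from Jun 26, 2018 (when the determination is issued) gives a deadline of Aug 24, 2018; done Aug 21, 2018 — timely.
Step 2 — counting 23 days from Aug 21, 2018 (when the notice of appeal is served) gives a deadline of Sep 13, 2018; Sep 18, 2018 misses that deadline by 5 days.
No need to go further; step 2 was not satisfied.

Step 2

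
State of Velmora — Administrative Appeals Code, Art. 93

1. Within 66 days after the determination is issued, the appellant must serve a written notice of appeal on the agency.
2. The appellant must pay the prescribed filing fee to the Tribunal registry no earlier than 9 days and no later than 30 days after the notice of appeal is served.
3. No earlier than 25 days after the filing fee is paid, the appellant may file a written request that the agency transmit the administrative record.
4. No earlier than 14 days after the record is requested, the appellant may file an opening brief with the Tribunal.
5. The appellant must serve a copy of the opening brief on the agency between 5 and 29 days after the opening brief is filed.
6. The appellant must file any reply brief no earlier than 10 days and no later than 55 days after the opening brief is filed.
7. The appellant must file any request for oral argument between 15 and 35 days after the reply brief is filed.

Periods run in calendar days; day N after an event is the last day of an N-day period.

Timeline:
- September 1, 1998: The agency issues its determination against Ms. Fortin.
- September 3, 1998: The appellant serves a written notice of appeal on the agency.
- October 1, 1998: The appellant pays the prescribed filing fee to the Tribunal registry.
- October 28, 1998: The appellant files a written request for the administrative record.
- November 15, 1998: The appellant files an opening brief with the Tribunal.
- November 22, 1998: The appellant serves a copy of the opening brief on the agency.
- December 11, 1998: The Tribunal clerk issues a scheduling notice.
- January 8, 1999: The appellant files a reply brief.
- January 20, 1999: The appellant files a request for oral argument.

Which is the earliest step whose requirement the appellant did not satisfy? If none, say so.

Step 7

Step 1 — counting 66 days from September 1, 1998 (when the determination is issued) gives a deadline of November 6, 1998; done September 3, 1998 — timely.
Step 2 — 9 and 30 days from September 3, 1998 (when the notice of appeal is served) are September 12, 1998 and October 3, 1998 respectively; done October 1, 1998, which is between those dates.
Step 3 — must wait 25 days from October 1, 1998 (when the filing fee is paid), so not before October 26, 1998; done October 28, 1998 — permitted.
Step 4 — must wait 14 days from October 28, 1998 (when the record is requested), so not before November 11, 1998; done November 15, 1998 — permitted.
Step 5 — 5 and 29 days from November 15, 1998 (when the opening brief is filed) are November 20, 1998 and December 14, 1998 respectively; November 22, 1998 falls inside that range.
Step 6 — 10 and 55 days from November 15, 1998 (when the opening brief is filed) are November 25, 1998 and January 9, 1999 respectively; January 8, 1999 falls inside that range.
Step 7 — 15 and 35 days from January 8, 1999 (when the reply brief is filed) are January 23, 1999 and February 12, 1999 respectively; done January 20, 1999 — 3 days before the window opened.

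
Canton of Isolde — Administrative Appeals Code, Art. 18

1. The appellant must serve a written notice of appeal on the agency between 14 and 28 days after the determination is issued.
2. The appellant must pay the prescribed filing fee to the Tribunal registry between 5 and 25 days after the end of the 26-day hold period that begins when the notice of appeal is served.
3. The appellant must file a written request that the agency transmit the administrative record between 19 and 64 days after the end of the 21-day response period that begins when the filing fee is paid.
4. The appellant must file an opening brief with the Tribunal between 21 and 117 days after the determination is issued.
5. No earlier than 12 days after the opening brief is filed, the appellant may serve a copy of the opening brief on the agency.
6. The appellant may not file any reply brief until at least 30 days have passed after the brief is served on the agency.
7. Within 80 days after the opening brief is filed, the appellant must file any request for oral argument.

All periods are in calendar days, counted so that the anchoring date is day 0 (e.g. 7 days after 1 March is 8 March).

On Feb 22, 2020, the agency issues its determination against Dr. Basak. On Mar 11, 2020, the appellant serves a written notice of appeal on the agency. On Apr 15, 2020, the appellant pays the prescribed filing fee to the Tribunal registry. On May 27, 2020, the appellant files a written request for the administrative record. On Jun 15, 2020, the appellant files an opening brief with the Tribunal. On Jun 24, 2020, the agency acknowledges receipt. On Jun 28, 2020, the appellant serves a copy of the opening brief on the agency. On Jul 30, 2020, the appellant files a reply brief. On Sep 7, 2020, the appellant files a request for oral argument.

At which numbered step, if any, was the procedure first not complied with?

Step 1: the window is 14–28 days after Feb 22, 2020 (when the determination is issued), so Mar 7, 2020 through Mar 21, 2020; done Mar 11, 2020, which is between those dates.
Step 2: the window is 5–25 days after Apr 6, 2020 (end of the 26-day hold period, which began when the notice of appeal is served on Mar 11, 2020), so Apr 11, 2020 through May 1, 2020; Apr 15, 2020 falls inside that range.
Step 3: the window is 19–64 days after May 6, 2020 (end of the 21-day response period, which began when the filing fee is paid on Apr 15, 2020), so May 25, 2020 through Jul 9, 2020; done May 27, 2020, which is between those dates.
Step 4: the window is 21–117 days after Feb 22, 2020 (when the determination is issued), so Mar 14, 2020 through Jun 18, 2020; done Jun 15, 2020, which is between those dates.
Step 5: the earliest permitted date is 12 days after Jun 15, 2020 (when the opening brief is filed), i.e. Jun 27, 2020; Jun 28, 2020 is on or after that date.
Step 6: the earliest permitted date is 30 days after Jun 28, 2020 (when the brief is served on the agency), i.e. Jul 28, 2020; done Jul 30, 2020, after the minimum wait.
Step 7: 80 days after Jun 15, 2020 (when the opening brief is filed) is Sep 3, 2020; not done until Sep 7, 2020, 4 days after the deadline.
The procedure was therefore not followed at step 7.

Step 7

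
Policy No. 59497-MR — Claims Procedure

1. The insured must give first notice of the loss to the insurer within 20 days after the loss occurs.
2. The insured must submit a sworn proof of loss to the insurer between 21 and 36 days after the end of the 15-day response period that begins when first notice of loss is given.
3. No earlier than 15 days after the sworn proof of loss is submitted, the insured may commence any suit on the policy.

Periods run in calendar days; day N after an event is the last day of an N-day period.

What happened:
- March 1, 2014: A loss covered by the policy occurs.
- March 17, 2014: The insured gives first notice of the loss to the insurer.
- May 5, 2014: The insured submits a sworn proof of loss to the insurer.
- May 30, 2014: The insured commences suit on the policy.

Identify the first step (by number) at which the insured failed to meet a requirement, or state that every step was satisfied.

None — every step was satisfied

(1) due by March 1, 2014 + 20 days = March 21, 2014; March 17, 2014 is within that limit.
(2) the permitted window runs from April 1, 2014 + 21 = April 22, 2014 to April 1, 2014 + 36 = May 7, 2014; May 5, 2014 falls inside that range.
(3) permitted from May 5, 2014 + 15 days = May 20, 2014 onward; May 30, 2014 is on or after that date.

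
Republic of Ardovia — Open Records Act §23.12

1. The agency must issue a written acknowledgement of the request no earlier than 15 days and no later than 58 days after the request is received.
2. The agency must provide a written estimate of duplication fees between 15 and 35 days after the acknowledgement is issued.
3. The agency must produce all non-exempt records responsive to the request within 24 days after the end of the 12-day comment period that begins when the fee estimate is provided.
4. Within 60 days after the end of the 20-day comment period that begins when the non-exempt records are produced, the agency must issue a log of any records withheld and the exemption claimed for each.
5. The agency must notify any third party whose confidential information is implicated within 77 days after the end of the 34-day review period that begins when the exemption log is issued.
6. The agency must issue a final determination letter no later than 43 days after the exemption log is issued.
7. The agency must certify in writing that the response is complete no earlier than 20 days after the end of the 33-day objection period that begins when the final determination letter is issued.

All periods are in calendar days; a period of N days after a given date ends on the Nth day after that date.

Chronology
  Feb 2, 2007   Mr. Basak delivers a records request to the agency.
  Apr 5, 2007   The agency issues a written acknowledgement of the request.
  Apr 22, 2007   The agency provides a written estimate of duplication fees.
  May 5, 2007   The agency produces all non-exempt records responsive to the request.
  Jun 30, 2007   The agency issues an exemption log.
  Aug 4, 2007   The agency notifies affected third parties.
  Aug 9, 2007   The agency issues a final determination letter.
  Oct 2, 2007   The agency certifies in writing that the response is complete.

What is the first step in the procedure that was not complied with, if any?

Step 1

Step 1 — 15 and 58 days from Feb 2, 2007 (when the request is received) are Feb 17, 2007 and Apr 1, 2007 respectively; done Apr 5, 2007 — 4 days after the window closed.
Later steps need not be reached.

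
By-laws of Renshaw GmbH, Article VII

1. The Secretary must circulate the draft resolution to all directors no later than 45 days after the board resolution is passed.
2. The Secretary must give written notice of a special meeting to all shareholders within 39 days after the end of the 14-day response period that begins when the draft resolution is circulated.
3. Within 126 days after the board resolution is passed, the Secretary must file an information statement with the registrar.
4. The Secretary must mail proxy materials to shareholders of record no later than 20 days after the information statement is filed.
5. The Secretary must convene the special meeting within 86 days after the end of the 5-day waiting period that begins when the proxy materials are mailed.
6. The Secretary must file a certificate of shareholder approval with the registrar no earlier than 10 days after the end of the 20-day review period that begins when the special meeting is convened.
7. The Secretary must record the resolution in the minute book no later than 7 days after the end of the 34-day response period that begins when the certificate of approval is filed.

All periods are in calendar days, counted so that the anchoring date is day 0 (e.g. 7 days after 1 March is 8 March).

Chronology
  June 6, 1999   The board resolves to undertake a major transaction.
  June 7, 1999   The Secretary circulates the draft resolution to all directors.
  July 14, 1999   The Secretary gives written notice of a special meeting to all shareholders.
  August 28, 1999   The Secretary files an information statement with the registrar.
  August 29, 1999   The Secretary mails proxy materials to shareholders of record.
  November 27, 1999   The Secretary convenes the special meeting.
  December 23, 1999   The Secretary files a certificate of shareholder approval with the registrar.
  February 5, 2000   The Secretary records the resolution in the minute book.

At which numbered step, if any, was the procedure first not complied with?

Step 6

(1) due by June 6, 1999 + 45 days = July 21, 1999; June 7, 1999 is within that limit.
(2) due by June 21, 1999 + 39 days = July 30, 1999; completed July 14, 1999, before the deadline.
(3) due by June 6, 1999 + 126 days = October 10, 1999; August 28, 1999 is within that limit.
(4) due by August 28, 1999 + 20 days = September 17, 1999; done August 29, 1999 — timely.
(5) due by September 3, 1999 + 86 days = November 28, 1999; November 27, 1999 is within that limit.
(6) permitted from December 17, 1999 + 10 days = December 27, 1999 onward; acted on December 23, 1999, 4 days prematurely.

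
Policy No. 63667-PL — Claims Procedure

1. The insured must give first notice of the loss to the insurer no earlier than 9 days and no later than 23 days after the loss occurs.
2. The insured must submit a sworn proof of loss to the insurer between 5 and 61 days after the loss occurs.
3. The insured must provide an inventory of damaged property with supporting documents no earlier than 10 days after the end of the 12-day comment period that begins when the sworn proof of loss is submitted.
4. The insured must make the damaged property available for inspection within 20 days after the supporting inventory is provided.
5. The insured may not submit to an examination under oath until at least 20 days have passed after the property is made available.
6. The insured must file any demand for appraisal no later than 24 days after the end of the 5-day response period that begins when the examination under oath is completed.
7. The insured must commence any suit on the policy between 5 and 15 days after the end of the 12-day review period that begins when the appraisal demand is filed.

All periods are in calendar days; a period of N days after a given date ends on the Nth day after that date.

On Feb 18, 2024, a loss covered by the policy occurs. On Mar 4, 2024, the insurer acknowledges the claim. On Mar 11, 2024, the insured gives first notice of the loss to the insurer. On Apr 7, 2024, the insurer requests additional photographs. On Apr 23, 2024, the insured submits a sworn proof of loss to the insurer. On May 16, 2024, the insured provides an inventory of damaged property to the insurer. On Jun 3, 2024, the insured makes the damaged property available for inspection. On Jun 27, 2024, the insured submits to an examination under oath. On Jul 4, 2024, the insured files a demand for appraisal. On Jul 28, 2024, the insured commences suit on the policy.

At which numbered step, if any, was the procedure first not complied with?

Step 2

Step 1: the window is 9–23 days after Feb 18, 2024 (when the loss occurs), so Feb 27, 2024 through Mar 12, 2024; done Mar 11, 2024 — within the window.
Step 2: the window is 5–61 days after Feb 18, 2024 (when the loss occurs), so Feb 23, 2024 through Apr 19, 2024; Apr 23, 2024 is 4 days past the end of the window.
Later steps need not be reached.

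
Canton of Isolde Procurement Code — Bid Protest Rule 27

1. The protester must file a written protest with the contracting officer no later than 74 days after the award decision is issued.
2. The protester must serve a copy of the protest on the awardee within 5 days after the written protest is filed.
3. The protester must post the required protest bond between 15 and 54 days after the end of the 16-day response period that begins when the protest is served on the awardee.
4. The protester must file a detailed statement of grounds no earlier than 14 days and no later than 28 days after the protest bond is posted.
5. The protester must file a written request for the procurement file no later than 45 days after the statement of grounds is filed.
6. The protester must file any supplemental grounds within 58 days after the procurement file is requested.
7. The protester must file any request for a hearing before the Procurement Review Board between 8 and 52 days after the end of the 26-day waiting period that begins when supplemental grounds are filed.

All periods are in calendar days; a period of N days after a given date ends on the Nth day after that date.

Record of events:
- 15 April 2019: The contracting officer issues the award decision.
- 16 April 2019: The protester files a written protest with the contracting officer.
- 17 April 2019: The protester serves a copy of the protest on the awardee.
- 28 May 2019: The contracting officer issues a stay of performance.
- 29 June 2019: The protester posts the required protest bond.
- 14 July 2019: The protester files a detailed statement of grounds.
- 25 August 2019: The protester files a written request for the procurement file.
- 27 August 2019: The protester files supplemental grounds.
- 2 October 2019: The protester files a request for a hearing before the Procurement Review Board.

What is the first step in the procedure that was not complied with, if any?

(1) due by 15 April 2019 + 74 days = 28 June 2019; completed 16 April 2019, before the deadline.
(2) due by 16 April 2019 + 5 days = 21 April 2019; 17 April 2019 is within that limit.
(3) the permitted window runs from 3 May 2019 + 15 = 18 May 2019 to 3 May 2019 + 54 = 26 June 2019; done 29 June 2019 — 3 days after the window closed.
That is the first point of non-compliance.

Step 3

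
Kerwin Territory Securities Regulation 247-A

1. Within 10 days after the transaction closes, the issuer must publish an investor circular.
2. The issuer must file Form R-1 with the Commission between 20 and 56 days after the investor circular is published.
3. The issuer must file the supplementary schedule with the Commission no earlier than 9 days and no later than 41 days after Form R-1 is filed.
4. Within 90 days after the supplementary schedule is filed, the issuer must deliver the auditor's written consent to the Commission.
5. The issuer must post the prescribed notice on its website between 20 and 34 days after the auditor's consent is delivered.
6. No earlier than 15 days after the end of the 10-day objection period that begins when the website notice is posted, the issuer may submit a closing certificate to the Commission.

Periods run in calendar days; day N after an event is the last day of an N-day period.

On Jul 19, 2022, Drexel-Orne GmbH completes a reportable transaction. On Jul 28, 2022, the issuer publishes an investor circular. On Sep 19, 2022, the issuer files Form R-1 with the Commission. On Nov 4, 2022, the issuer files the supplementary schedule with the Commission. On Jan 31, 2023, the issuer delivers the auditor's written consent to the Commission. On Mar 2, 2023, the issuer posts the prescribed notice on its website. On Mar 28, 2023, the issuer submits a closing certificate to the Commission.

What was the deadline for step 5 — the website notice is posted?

Step 5 runs from Jan 31, 2023, when the auditor's consent is delivered. The window is 20–34 days after Jan 31, 2023; it closes on Mar 6, 2023.

Mar 6, 2023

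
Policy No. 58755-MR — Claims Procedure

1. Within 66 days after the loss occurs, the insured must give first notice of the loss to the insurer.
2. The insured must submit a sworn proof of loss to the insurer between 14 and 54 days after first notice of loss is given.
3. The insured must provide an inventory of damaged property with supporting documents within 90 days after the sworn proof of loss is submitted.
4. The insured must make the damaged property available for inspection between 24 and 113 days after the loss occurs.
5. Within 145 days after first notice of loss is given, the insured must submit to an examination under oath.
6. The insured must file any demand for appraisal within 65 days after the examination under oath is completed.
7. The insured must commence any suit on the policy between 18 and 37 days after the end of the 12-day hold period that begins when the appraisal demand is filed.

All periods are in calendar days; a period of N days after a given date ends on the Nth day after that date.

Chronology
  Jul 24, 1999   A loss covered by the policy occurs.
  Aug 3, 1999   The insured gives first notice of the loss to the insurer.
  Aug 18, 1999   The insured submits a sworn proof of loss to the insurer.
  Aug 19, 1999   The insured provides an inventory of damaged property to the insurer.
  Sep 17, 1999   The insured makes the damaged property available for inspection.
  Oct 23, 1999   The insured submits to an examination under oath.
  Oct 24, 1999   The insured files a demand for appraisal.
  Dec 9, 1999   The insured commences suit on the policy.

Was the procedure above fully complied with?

(1) due by Jul 24, 1999 + 66 days = Sep 28, 1999; done Aug 3, 1999 — timely.
(2) the permitted window runs from Aug 3, 1999 + 14 = Aug 17, 1999 to Aug 3, 1999 + 54 = Sep 26, 1999; done Aug 18, 1999, which is between those dates.
(3) due by Aug 18, 1999 + 90 days = Nov 16, 1999; Aug 19, 1999 is within that limit.
(4) the permitted window runs from Jul 24, 1999 + 24 = Aug 17, 1999 to Jul 24, 1999 + 113 = Nov 14, 1999; Sep 17, 1999 falls inside that range.
(5) due by Aug 3, 1999 + 145 days = Dec 26, 1999; completed Oct 23, 1999, before the deadline.
(6) due by Oct 23, 1999 + 65 days = Dec 27, 1999; Oct 24, 1999 is within that limit.
(7) the permitted window runs from Nov 5, 1999 + 18 = Nov 23, 1999 to Nov 5, 1999 + 37 = Dec 12, 1999; done Dec 9, 1999, which is between those dates.

Yes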